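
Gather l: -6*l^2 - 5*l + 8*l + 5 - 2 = -6*l^2 + 3*l + 3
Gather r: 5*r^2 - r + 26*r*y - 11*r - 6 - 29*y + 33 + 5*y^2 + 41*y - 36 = 5*r^2 + r*(26*y - 12) + 5*y^2 + 12*y - 9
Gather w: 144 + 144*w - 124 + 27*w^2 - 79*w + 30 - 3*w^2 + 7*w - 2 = 24*w^2 + 72*w + 48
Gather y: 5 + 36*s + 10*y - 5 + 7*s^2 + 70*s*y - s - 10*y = 7*s^2 + 70*s*y + 35*s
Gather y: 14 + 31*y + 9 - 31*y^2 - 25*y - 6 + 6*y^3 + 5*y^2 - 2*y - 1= 6*y^3 - 26*y^2 + 4*y + 16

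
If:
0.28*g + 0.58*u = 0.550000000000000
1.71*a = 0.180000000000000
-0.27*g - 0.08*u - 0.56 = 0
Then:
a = 0.11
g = -2.75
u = 2.27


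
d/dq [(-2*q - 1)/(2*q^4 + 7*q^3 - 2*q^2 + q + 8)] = (-4*q^4 - 14*q^3 + 4*q^2 - 2*q + (2*q + 1)*(8*q^3 + 21*q^2 - 4*q + 1) - 16)/(2*q^4 + 7*q^3 - 2*q^2 + q + 8)^2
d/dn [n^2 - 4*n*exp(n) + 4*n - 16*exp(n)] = -4*n*exp(n) + 2*n - 20*exp(n) + 4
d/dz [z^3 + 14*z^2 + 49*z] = 3*z^2 + 28*z + 49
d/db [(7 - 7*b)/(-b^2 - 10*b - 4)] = 7*(b^2 + 10*b - 2*(b - 1)*(b + 5) + 4)/(b^2 + 10*b + 4)^2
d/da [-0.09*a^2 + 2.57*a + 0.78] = 2.57 - 0.18*a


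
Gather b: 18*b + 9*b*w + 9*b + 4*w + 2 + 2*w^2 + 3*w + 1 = b*(9*w + 27) + 2*w^2 + 7*w + 3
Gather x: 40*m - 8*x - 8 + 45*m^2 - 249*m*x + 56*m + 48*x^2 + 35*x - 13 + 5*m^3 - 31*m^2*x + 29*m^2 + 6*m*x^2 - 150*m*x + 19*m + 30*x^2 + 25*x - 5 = 5*m^3 + 74*m^2 + 115*m + x^2*(6*m + 78) + x*(-31*m^2 - 399*m + 52) - 26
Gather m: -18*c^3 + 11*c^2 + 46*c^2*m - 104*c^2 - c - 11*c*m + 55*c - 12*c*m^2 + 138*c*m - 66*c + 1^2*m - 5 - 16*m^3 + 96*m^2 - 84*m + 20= -18*c^3 - 93*c^2 - 12*c - 16*m^3 + m^2*(96 - 12*c) + m*(46*c^2 + 127*c - 83) + 15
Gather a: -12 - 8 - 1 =-21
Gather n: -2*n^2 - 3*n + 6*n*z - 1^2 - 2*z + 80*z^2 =-2*n^2 + n*(6*z - 3) + 80*z^2 - 2*z - 1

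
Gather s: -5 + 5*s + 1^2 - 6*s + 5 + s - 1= 0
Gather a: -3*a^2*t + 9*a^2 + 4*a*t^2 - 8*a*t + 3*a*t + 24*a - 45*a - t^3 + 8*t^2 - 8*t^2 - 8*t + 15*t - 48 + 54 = a^2*(9 - 3*t) + a*(4*t^2 - 5*t - 21) - t^3 + 7*t + 6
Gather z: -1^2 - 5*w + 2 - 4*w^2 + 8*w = -4*w^2 + 3*w + 1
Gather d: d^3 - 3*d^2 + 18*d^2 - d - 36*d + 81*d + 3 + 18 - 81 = d^3 + 15*d^2 + 44*d - 60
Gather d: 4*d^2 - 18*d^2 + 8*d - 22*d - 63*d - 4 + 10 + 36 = -14*d^2 - 77*d + 42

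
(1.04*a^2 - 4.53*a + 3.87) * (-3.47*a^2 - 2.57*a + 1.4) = -3.6088*a^4 + 13.0463*a^3 - 0.330800000000002*a^2 - 16.2879*a + 5.418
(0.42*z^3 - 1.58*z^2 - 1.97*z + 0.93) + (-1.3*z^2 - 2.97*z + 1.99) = 0.42*z^3 - 2.88*z^2 - 4.94*z + 2.92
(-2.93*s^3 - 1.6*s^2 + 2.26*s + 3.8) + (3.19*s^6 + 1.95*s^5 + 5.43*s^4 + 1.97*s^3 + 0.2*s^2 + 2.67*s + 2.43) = 3.19*s^6 + 1.95*s^5 + 5.43*s^4 - 0.96*s^3 - 1.4*s^2 + 4.93*s + 6.23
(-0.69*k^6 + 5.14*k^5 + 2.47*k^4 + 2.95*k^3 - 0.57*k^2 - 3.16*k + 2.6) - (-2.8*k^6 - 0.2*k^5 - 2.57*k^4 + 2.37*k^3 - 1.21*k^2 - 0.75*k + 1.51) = 2.11*k^6 + 5.34*k^5 + 5.04*k^4 + 0.58*k^3 + 0.64*k^2 - 2.41*k + 1.09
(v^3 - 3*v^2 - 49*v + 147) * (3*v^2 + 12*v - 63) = 3*v^5 + 3*v^4 - 246*v^3 + 42*v^2 + 4851*v - 9261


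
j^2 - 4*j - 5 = (j - 5)*(j + 1)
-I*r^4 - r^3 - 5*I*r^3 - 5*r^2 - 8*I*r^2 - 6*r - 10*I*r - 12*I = (r + 2)*(r + 3)*(r - 2*I)*(-I*r + 1)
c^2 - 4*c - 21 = (c - 7)*(c + 3)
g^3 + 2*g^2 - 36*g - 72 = (g - 6)*(g + 2)*(g + 6)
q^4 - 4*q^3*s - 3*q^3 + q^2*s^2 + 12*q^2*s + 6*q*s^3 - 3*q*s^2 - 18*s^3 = (q - 3)*(q - 3*s)*(q - 2*s)*(q + s)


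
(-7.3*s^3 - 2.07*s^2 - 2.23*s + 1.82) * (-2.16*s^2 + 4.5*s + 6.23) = 15.768*s^5 - 28.3788*s^4 - 49.9772*s^3 - 26.8623*s^2 - 5.7029*s + 11.3386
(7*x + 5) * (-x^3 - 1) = -7*x^4 - 5*x^3 - 7*x - 5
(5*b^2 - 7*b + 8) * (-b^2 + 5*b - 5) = -5*b^4 + 32*b^3 - 68*b^2 + 75*b - 40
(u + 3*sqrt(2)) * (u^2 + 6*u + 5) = u^3 + 3*sqrt(2)*u^2 + 6*u^2 + 5*u + 18*sqrt(2)*u + 15*sqrt(2)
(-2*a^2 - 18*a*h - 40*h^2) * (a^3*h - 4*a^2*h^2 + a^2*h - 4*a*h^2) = -2*a^5*h - 10*a^4*h^2 - 2*a^4*h + 32*a^3*h^3 - 10*a^3*h^2 + 160*a^2*h^4 + 32*a^2*h^3 + 160*a*h^4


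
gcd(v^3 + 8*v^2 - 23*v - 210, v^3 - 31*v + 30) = v^2 + v - 30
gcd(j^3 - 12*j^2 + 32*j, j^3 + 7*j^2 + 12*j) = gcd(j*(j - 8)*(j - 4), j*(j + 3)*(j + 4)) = j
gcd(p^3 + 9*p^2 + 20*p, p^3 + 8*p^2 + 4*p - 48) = p + 4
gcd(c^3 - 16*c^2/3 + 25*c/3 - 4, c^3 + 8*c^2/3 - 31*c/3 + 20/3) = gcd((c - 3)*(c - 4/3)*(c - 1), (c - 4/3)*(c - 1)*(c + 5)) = c^2 - 7*c/3 + 4/3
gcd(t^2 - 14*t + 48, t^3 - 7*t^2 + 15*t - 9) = 1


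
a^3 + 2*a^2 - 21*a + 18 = (a - 3)*(a - 1)*(a + 6)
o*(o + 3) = o^2 + 3*o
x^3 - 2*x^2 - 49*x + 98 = (x - 7)*(x - 2)*(x + 7)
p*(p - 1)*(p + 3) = p^3 + 2*p^2 - 3*p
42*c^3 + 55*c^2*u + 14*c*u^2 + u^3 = (c + u)*(6*c + u)*(7*c + u)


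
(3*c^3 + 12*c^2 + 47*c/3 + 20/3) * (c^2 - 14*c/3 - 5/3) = 3*c^5 - 2*c^4 - 136*c^3/3 - 778*c^2/9 - 515*c/9 - 100/9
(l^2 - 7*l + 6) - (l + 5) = l^2 - 8*l + 1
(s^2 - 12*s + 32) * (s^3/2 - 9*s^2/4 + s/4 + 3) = s^5/2 - 33*s^4/4 + 173*s^3/4 - 72*s^2 - 28*s + 96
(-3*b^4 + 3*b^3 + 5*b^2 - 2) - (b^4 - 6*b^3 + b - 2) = -4*b^4 + 9*b^3 + 5*b^2 - b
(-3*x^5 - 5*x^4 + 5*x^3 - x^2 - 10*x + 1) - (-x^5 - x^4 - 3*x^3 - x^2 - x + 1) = -2*x^5 - 4*x^4 + 8*x^3 - 9*x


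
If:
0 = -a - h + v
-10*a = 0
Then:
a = 0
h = v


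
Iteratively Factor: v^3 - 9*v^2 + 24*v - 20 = (v - 2)*(v^2 - 7*v + 10) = (v - 5)*(v - 2)*(v - 2)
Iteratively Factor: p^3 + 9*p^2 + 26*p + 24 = (p + 2)*(p^2 + 7*p + 12) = (p + 2)*(p + 3)*(p + 4)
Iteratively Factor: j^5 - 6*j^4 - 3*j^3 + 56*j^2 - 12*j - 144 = (j + 2)*(j^4 - 8*j^3 + 13*j^2 + 30*j - 72) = (j + 2)^2*(j^3 - 10*j^2 + 33*j - 36) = (j - 3)*(j + 2)^2*(j^2 - 7*j + 12) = (j - 3)^2*(j + 2)^2*(j - 4)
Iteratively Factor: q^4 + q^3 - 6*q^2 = (q + 3)*(q^3 - 2*q^2) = (q - 2)*(q + 3)*(q^2) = q*(q - 2)*(q + 3)*(q)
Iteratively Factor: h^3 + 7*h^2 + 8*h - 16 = (h + 4)*(h^2 + 3*h - 4) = (h - 1)*(h + 4)*(h + 4)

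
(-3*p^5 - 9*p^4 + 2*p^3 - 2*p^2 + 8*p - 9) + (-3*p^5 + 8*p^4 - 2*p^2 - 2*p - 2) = -6*p^5 - p^4 + 2*p^3 - 4*p^2 + 6*p - 11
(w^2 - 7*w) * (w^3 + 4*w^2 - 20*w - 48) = w^5 - 3*w^4 - 48*w^3 + 92*w^2 + 336*w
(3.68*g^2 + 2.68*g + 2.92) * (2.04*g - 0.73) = 7.5072*g^3 + 2.7808*g^2 + 4.0004*g - 2.1316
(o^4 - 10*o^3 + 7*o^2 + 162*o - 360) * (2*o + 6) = 2*o^5 - 14*o^4 - 46*o^3 + 366*o^2 + 252*o - 2160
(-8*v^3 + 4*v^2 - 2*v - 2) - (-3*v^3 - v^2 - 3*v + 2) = -5*v^3 + 5*v^2 + v - 4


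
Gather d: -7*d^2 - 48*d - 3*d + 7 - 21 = -7*d^2 - 51*d - 14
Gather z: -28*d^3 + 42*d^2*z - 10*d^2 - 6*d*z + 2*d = -28*d^3 - 10*d^2 + 2*d + z*(42*d^2 - 6*d)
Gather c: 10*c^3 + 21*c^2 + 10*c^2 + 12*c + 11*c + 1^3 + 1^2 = 10*c^3 + 31*c^2 + 23*c + 2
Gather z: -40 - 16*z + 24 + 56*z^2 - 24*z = 56*z^2 - 40*z - 16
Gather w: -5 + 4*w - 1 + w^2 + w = w^2 + 5*w - 6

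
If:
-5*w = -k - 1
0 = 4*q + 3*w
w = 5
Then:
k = 24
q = -15/4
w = 5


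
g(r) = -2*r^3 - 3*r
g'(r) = -6*r^2 - 3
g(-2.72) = 48.41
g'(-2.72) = -47.39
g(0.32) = -1.03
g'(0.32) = -3.61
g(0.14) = -0.43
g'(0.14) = -3.12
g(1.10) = -5.96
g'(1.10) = -10.26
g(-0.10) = 0.30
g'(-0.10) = -3.06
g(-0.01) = 0.03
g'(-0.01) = -3.00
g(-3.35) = 85.24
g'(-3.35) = -70.34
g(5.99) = -447.81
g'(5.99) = -218.28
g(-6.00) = 450.00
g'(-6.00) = -219.00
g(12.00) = -3492.00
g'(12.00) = -867.00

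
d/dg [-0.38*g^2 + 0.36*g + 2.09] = 0.36 - 0.76*g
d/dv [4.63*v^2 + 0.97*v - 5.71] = 9.26*v + 0.97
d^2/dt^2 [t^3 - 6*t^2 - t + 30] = 6*t - 12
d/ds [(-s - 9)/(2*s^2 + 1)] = (-2*s^2 + 4*s*(s + 9) - 1)/(2*s^2 + 1)^2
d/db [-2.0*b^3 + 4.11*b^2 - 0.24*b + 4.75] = -6.0*b^2 + 8.22*b - 0.24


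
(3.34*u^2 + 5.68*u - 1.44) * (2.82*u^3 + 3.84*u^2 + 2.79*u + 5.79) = 9.4188*u^5 + 28.8432*u^4 + 27.069*u^3 + 29.6562*u^2 + 28.8696*u - 8.3376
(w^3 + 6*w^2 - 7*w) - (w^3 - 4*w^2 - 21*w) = 10*w^2 + 14*w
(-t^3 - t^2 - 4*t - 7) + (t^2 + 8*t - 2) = -t^3 + 4*t - 9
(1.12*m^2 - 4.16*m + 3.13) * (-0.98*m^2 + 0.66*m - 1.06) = -1.0976*m^4 + 4.816*m^3 - 7.0002*m^2 + 6.4754*m - 3.3178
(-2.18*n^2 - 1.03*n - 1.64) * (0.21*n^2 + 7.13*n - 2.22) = -0.4578*n^4 - 15.7597*n^3 - 2.8487*n^2 - 9.4066*n + 3.6408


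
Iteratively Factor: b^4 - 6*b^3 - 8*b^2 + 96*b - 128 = (b - 4)*(b^3 - 2*b^2 - 16*b + 32) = (b - 4)*(b + 4)*(b^2 - 6*b + 8) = (b - 4)*(b - 2)*(b + 4)*(b - 4)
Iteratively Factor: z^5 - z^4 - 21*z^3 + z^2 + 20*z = (z)*(z^4 - z^3 - 21*z^2 + z + 20) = z*(z + 4)*(z^3 - 5*z^2 - z + 5) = z*(z - 1)*(z + 4)*(z^2 - 4*z - 5) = z*(z - 5)*(z - 1)*(z + 4)*(z + 1)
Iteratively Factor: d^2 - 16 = (d - 4)*(d + 4)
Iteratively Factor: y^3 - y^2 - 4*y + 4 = (y + 2)*(y^2 - 3*y + 2) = (y - 1)*(y + 2)*(y - 2)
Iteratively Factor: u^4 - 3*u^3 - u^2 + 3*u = (u - 3)*(u^3 - u) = u*(u - 3)*(u^2 - 1) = u*(u - 3)*(u - 1)*(u + 1)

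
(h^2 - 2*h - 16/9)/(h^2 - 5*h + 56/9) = (3*h + 2)/(3*h - 7)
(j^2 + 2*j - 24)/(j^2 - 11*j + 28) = (j + 6)/(j - 7)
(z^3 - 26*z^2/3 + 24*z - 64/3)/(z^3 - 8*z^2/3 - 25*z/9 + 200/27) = 9*(z^2 - 6*z + 8)/(9*z^2 - 25)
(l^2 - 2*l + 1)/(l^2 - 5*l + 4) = (l - 1)/(l - 4)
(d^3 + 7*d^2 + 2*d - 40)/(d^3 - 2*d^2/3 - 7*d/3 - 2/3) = 3*(d^2 + 9*d + 20)/(3*d^2 + 4*d + 1)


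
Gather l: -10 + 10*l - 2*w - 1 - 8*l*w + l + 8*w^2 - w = l*(11 - 8*w) + 8*w^2 - 3*w - 11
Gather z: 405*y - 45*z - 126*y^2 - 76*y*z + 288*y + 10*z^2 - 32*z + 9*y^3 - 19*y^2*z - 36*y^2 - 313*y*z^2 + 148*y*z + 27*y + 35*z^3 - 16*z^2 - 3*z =9*y^3 - 162*y^2 + 720*y + 35*z^3 + z^2*(-313*y - 6) + z*(-19*y^2 + 72*y - 80)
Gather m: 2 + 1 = 3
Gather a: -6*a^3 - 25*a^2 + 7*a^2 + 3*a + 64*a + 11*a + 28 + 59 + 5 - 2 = -6*a^3 - 18*a^2 + 78*a + 90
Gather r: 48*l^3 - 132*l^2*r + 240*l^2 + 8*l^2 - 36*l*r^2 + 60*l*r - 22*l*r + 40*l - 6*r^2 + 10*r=48*l^3 + 248*l^2 + 40*l + r^2*(-36*l - 6) + r*(-132*l^2 + 38*l + 10)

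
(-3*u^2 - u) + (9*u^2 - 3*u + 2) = 6*u^2 - 4*u + 2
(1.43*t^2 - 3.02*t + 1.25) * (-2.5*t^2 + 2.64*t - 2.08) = -3.575*t^4 + 11.3252*t^3 - 14.0722*t^2 + 9.5816*t - 2.6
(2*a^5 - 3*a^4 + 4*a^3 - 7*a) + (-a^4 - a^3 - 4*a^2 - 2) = 2*a^5 - 4*a^4 + 3*a^3 - 4*a^2 - 7*a - 2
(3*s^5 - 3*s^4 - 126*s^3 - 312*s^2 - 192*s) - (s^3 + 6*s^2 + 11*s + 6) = 3*s^5 - 3*s^4 - 127*s^3 - 318*s^2 - 203*s - 6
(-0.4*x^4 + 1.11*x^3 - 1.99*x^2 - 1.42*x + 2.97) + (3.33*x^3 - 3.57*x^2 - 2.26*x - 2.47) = -0.4*x^4 + 4.44*x^3 - 5.56*x^2 - 3.68*x + 0.5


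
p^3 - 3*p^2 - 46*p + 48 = (p - 8)*(p - 1)*(p + 6)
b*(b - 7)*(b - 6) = b^3 - 13*b^2 + 42*b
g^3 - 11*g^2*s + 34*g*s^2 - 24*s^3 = (g - 6*s)*(g - 4*s)*(g - s)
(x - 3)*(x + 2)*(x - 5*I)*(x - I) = x^4 - x^3 - 6*I*x^3 - 11*x^2 + 6*I*x^2 + 5*x + 36*I*x + 30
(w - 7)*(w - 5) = w^2 - 12*w + 35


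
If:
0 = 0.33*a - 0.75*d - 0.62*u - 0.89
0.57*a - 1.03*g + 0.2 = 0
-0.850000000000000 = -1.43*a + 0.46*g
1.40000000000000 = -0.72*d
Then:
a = 0.80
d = -1.94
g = 0.64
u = 1.34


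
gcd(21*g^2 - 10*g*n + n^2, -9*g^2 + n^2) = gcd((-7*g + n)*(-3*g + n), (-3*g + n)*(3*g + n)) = 3*g - n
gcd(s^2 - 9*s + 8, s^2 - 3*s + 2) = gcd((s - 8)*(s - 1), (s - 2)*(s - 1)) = s - 1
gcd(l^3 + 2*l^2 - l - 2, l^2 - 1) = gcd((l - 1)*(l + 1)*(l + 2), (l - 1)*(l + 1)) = l^2 - 1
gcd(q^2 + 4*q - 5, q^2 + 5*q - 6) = q - 1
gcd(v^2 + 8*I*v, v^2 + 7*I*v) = v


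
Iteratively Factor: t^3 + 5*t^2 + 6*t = (t + 2)*(t^2 + 3*t) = t*(t + 2)*(t + 3)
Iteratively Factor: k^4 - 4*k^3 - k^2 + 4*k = (k - 1)*(k^3 - 3*k^2 - 4*k) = (k - 4)*(k - 1)*(k^2 + k) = k*(k - 4)*(k - 1)*(k + 1)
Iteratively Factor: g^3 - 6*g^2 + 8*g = (g - 2)*(g^2 - 4*g) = (g - 4)*(g - 2)*(g)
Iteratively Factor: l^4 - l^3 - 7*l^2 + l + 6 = (l + 2)*(l^3 - 3*l^2 - l + 3) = (l - 3)*(l + 2)*(l^2 - 1) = (l - 3)*(l + 1)*(l + 2)*(l - 1)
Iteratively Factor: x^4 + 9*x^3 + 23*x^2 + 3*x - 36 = (x + 3)*(x^3 + 6*x^2 + 5*x - 12) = (x + 3)*(x + 4)*(x^2 + 2*x - 3) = (x + 3)^2*(x + 4)*(x - 1)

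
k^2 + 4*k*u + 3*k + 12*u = (k + 3)*(k + 4*u)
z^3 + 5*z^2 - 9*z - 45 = (z - 3)*(z + 3)*(z + 5)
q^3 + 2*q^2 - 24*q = q*(q - 4)*(q + 6)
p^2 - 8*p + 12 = (p - 6)*(p - 2)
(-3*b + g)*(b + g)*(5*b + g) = -15*b^3 - 13*b^2*g + 3*b*g^2 + g^3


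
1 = 1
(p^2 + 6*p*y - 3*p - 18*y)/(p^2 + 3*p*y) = (p^2 + 6*p*y - 3*p - 18*y)/(p*(p + 3*y))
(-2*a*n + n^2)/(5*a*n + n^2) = (-2*a + n)/(5*a + n)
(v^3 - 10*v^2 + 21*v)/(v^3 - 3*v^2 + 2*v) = (v^2 - 10*v + 21)/(v^2 - 3*v + 2)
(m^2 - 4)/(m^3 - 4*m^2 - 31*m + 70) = (m + 2)/(m^2 - 2*m - 35)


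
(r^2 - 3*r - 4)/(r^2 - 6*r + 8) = (r + 1)/(r - 2)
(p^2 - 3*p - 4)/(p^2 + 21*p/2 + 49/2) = 2*(p^2 - 3*p - 4)/(2*p^2 + 21*p + 49)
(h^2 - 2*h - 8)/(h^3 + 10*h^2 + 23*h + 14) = (h - 4)/(h^2 + 8*h + 7)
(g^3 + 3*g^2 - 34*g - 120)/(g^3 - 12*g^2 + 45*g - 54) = (g^2 + 9*g + 20)/(g^2 - 6*g + 9)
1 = 1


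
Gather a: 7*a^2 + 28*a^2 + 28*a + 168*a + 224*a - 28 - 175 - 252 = 35*a^2 + 420*a - 455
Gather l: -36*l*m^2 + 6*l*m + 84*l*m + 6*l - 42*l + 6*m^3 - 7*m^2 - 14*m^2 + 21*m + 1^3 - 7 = l*(-36*m^2 + 90*m - 36) + 6*m^3 - 21*m^2 + 21*m - 6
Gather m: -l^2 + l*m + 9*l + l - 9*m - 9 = -l^2 + 10*l + m*(l - 9) - 9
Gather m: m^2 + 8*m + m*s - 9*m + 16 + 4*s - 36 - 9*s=m^2 + m*(s - 1) - 5*s - 20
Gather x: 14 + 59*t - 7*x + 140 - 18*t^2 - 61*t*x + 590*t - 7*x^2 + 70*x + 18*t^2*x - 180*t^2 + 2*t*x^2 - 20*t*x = -198*t^2 + 649*t + x^2*(2*t - 7) + x*(18*t^2 - 81*t + 63) + 154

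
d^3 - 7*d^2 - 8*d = d*(d - 8)*(d + 1)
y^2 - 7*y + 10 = (y - 5)*(y - 2)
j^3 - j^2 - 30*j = j*(j - 6)*(j + 5)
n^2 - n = n*(n - 1)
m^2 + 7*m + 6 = (m + 1)*(m + 6)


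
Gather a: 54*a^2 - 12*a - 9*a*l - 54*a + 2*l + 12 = 54*a^2 + a*(-9*l - 66) + 2*l + 12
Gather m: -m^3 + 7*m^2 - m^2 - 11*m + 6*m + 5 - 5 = -m^3 + 6*m^2 - 5*m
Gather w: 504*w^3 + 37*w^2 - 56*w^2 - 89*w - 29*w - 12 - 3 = 504*w^3 - 19*w^2 - 118*w - 15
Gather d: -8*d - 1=-8*d - 1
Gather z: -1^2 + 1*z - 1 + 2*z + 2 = 3*z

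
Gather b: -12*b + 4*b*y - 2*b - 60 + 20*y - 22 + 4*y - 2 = b*(4*y - 14) + 24*y - 84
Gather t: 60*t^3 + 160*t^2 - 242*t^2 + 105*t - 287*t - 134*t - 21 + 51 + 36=60*t^3 - 82*t^2 - 316*t + 66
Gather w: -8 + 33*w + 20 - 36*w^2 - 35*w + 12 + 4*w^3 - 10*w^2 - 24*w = 4*w^3 - 46*w^2 - 26*w + 24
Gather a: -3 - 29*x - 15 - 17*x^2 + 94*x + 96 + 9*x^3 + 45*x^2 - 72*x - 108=9*x^3 + 28*x^2 - 7*x - 30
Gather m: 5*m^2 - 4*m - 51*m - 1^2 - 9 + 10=5*m^2 - 55*m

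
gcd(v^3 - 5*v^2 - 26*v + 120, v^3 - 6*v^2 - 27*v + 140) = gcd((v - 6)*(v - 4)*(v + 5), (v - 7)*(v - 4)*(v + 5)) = v^2 + v - 20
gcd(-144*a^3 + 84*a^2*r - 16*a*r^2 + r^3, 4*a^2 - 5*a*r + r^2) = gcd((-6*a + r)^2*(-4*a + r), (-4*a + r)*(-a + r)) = -4*a + r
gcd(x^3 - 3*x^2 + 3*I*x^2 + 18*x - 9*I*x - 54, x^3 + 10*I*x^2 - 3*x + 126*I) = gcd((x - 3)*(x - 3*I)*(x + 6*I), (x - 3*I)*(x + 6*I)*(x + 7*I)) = x^2 + 3*I*x + 18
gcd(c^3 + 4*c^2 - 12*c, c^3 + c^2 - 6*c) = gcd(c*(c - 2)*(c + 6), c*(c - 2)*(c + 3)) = c^2 - 2*c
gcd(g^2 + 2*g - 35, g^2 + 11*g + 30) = 1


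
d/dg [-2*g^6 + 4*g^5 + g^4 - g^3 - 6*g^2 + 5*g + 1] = -12*g^5 + 20*g^4 + 4*g^3 - 3*g^2 - 12*g + 5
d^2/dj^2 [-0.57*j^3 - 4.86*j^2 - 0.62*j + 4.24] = -3.42*j - 9.72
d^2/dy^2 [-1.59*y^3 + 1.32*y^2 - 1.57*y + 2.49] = 2.64 - 9.54*y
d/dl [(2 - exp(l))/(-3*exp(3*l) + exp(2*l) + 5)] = (-(exp(l) - 2)*(9*exp(l) - 2)*exp(l) + 3*exp(3*l) - exp(2*l) - 5)*exp(l)/(-3*exp(3*l) + exp(2*l) + 5)^2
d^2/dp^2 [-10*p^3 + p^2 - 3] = 2 - 60*p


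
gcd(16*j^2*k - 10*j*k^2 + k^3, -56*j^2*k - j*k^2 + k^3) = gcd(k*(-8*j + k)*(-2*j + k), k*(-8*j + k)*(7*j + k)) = 8*j*k - k^2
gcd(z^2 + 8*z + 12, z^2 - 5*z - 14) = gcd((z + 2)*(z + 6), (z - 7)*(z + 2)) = z + 2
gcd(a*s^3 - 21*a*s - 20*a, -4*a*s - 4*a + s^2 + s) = s + 1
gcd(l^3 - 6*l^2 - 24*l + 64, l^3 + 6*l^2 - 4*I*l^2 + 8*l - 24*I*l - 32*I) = l + 4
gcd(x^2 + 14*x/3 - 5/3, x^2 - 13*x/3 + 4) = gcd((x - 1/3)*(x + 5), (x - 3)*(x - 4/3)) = 1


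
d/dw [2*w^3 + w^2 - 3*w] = 6*w^2 + 2*w - 3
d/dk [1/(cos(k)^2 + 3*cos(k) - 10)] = (2*cos(k) + 3)*sin(k)/(cos(k)^2 + 3*cos(k) - 10)^2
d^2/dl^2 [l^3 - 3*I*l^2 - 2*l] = 6*l - 6*I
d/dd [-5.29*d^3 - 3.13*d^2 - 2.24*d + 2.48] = -15.87*d^2 - 6.26*d - 2.24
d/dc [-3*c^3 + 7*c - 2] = 7 - 9*c^2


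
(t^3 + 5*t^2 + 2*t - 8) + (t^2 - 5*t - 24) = t^3 + 6*t^2 - 3*t - 32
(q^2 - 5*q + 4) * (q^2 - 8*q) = q^4 - 13*q^3 + 44*q^2 - 32*q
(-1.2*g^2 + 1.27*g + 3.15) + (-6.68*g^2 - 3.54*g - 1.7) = -7.88*g^2 - 2.27*g + 1.45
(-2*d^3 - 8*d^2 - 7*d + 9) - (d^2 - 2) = -2*d^3 - 9*d^2 - 7*d + 11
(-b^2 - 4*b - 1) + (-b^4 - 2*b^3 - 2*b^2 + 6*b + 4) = -b^4 - 2*b^3 - 3*b^2 + 2*b + 3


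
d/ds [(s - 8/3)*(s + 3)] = 2*s + 1/3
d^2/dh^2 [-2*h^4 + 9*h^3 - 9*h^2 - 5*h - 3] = -24*h^2 + 54*h - 18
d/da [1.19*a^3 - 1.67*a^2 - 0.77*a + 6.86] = 3.57*a^2 - 3.34*a - 0.77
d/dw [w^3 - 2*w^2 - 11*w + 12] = 3*w^2 - 4*w - 11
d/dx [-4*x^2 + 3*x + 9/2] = 3 - 8*x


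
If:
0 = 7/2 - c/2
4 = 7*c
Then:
No Solution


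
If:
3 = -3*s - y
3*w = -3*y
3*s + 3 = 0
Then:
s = -1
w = 0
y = 0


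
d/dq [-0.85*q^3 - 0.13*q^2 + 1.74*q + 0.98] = -2.55*q^2 - 0.26*q + 1.74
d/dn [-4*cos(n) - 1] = 4*sin(n)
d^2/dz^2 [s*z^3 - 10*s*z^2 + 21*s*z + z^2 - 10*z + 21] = 6*s*z - 20*s + 2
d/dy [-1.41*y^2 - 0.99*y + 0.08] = -2.82*y - 0.99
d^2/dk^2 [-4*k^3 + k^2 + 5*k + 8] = 2 - 24*k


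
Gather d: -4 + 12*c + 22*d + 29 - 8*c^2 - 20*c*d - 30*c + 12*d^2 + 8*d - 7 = -8*c^2 - 18*c + 12*d^2 + d*(30 - 20*c) + 18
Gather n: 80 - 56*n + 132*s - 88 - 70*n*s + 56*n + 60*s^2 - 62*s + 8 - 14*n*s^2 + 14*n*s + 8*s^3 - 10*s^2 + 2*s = n*(-14*s^2 - 56*s) + 8*s^3 + 50*s^2 + 72*s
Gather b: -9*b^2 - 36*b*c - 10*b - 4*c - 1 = -9*b^2 + b*(-36*c - 10) - 4*c - 1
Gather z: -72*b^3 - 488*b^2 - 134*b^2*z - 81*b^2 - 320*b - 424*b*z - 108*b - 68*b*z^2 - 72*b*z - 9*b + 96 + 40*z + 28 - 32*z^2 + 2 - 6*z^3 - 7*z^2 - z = -72*b^3 - 569*b^2 - 437*b - 6*z^3 + z^2*(-68*b - 39) + z*(-134*b^2 - 496*b + 39) + 126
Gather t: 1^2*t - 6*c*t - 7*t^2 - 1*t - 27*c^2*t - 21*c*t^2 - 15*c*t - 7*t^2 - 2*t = t^2*(-21*c - 14) + t*(-27*c^2 - 21*c - 2)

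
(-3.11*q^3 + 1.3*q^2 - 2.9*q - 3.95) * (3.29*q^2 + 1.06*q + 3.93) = -10.2319*q^5 + 0.9804*q^4 - 20.3853*q^3 - 10.9605*q^2 - 15.584*q - 15.5235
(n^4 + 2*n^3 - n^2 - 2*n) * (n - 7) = n^5 - 5*n^4 - 15*n^3 + 5*n^2 + 14*n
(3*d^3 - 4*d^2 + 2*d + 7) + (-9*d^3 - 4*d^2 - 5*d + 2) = -6*d^3 - 8*d^2 - 3*d + 9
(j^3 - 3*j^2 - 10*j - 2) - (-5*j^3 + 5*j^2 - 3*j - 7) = 6*j^3 - 8*j^2 - 7*j + 5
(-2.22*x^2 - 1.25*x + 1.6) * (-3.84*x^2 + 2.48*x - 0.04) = 8.5248*x^4 - 0.7056*x^3 - 9.1552*x^2 + 4.018*x - 0.064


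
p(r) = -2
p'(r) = 0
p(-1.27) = -2.00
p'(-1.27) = 0.00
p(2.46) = -2.00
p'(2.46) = 0.00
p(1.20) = -2.00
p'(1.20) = 0.00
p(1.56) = -2.00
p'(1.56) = 0.00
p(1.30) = -2.00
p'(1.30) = 0.00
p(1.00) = -2.00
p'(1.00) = 0.00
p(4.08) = -2.00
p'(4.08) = 0.00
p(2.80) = -2.00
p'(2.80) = 0.00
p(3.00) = -2.00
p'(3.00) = 0.00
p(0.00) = -2.00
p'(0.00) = 0.00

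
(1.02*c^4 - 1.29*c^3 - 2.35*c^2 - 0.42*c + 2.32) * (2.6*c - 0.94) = 2.652*c^5 - 4.3128*c^4 - 4.8974*c^3 + 1.117*c^2 + 6.4268*c - 2.1808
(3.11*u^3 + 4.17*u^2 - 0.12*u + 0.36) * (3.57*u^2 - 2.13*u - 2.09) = 11.1027*u^5 + 8.2626*u^4 - 15.8104*u^3 - 7.1745*u^2 - 0.516*u - 0.7524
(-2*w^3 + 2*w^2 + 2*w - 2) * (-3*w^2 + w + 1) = 6*w^5 - 8*w^4 - 6*w^3 + 10*w^2 - 2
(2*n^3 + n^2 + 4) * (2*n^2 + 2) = 4*n^5 + 2*n^4 + 4*n^3 + 10*n^2 + 8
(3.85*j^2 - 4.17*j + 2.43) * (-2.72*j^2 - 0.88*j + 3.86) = -10.472*j^4 + 7.9544*j^3 + 11.921*j^2 - 18.2346*j + 9.3798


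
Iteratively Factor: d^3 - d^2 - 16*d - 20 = (d - 5)*(d^2 + 4*d + 4) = (d - 5)*(d + 2)*(d + 2)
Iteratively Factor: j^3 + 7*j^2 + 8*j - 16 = (j - 1)*(j^2 + 8*j + 16) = (j - 1)*(j + 4)*(j + 4)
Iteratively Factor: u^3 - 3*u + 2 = (u + 2)*(u^2 - 2*u + 1) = (u - 1)*(u + 2)*(u - 1)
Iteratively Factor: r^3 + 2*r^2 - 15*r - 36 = (r - 4)*(r^2 + 6*r + 9) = (r - 4)*(r + 3)*(r + 3)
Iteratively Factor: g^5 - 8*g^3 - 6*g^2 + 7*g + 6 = (g - 1)*(g^4 + g^3 - 7*g^2 - 13*g - 6) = (g - 1)*(g + 1)*(g^3 - 7*g - 6) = (g - 3)*(g - 1)*(g + 1)*(g^2 + 3*g + 2) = (g - 3)*(g - 1)*(g + 1)*(g + 2)*(g + 1)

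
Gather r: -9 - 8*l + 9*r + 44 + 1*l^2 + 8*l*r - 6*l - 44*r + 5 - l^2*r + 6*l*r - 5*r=l^2 - 14*l + r*(-l^2 + 14*l - 40) + 40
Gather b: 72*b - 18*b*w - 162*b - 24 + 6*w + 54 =b*(-18*w - 90) + 6*w + 30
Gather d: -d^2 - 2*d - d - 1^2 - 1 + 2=-d^2 - 3*d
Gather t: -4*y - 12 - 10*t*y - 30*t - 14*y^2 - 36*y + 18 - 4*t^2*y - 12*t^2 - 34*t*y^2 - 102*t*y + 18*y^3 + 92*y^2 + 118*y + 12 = t^2*(-4*y - 12) + t*(-34*y^2 - 112*y - 30) + 18*y^3 + 78*y^2 + 78*y + 18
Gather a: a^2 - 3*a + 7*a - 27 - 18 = a^2 + 4*a - 45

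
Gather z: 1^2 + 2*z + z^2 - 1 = z^2 + 2*z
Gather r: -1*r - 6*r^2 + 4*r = -6*r^2 + 3*r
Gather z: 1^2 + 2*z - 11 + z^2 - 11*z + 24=z^2 - 9*z + 14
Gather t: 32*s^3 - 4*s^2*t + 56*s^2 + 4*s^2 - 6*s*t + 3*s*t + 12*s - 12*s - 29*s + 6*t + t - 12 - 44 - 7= 32*s^3 + 60*s^2 - 29*s + t*(-4*s^2 - 3*s + 7) - 63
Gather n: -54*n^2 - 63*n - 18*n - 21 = -54*n^2 - 81*n - 21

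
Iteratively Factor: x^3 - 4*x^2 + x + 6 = (x + 1)*(x^2 - 5*x + 6) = (x - 2)*(x + 1)*(x - 3)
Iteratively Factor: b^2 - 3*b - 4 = (b - 4)*(b + 1)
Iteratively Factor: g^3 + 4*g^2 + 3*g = (g + 1)*(g^2 + 3*g) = g*(g + 1)*(g + 3)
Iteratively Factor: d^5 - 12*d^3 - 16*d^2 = (d + 2)*(d^4 - 2*d^3 - 8*d^2) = (d + 2)^2*(d^3 - 4*d^2) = d*(d + 2)^2*(d^2 - 4*d) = d^2*(d + 2)^2*(d - 4)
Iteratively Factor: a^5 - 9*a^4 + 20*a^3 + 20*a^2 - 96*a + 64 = (a + 2)*(a^4 - 11*a^3 + 42*a^2 - 64*a + 32) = (a - 1)*(a + 2)*(a^3 - 10*a^2 + 32*a - 32) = (a - 2)*(a - 1)*(a + 2)*(a^2 - 8*a + 16) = (a - 4)*(a - 2)*(a - 1)*(a + 2)*(a - 4)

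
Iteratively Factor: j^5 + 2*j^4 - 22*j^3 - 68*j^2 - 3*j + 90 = (j - 5)*(j^4 + 7*j^3 + 13*j^2 - 3*j - 18) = (j - 5)*(j + 2)*(j^3 + 5*j^2 + 3*j - 9) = (j - 5)*(j + 2)*(j + 3)*(j^2 + 2*j - 3) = (j - 5)*(j - 1)*(j + 2)*(j + 3)*(j + 3)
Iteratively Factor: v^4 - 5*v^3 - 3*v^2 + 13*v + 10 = (v + 1)*(v^3 - 6*v^2 + 3*v + 10) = (v - 5)*(v + 1)*(v^2 - v - 2) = (v - 5)*(v + 1)^2*(v - 2)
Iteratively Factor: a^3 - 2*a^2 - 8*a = (a)*(a^2 - 2*a - 8) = a*(a + 2)*(a - 4)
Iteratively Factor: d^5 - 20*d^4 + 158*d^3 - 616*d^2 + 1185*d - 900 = (d - 4)*(d^4 - 16*d^3 + 94*d^2 - 240*d + 225) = (d - 4)*(d - 3)*(d^3 - 13*d^2 + 55*d - 75) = (d - 4)*(d - 3)^2*(d^2 - 10*d + 25) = (d - 5)*(d - 4)*(d - 3)^2*(d - 5)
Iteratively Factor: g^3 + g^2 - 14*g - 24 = (g - 4)*(g^2 + 5*g + 6) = (g - 4)*(g + 3)*(g + 2)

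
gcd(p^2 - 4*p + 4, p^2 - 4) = p - 2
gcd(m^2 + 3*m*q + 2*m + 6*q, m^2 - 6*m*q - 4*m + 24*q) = 1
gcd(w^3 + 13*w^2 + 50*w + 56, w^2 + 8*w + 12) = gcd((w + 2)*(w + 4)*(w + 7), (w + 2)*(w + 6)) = w + 2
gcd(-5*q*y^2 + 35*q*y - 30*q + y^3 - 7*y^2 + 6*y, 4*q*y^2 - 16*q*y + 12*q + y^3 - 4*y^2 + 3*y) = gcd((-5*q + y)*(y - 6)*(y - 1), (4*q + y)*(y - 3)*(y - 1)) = y - 1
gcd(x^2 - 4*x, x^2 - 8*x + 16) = x - 4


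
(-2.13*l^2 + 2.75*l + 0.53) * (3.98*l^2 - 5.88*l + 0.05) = -8.4774*l^4 + 23.4694*l^3 - 14.1671*l^2 - 2.9789*l + 0.0265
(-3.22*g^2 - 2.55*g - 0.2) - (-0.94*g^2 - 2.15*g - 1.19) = -2.28*g^2 - 0.4*g + 0.99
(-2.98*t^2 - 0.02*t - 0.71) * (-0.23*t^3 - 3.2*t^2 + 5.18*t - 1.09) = 0.6854*t^5 + 9.5406*t^4 - 15.2091*t^3 + 5.4166*t^2 - 3.656*t + 0.7739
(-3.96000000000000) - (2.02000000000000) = -5.98000000000000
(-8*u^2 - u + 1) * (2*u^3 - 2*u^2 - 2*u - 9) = -16*u^5 + 14*u^4 + 20*u^3 + 72*u^2 + 7*u - 9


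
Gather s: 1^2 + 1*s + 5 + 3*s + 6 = 4*s + 12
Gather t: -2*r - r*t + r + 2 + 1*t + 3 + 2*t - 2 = -r + t*(3 - r) + 3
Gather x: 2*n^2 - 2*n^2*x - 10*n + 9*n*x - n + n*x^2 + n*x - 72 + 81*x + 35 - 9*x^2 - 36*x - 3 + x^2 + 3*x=2*n^2 - 11*n + x^2*(n - 8) + x*(-2*n^2 + 10*n + 48) - 40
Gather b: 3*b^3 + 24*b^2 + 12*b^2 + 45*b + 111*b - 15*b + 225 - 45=3*b^3 + 36*b^2 + 141*b + 180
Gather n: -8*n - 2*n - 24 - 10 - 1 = -10*n - 35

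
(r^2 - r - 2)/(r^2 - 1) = (r - 2)/(r - 1)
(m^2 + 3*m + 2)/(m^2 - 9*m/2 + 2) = 2*(m^2 + 3*m + 2)/(2*m^2 - 9*m + 4)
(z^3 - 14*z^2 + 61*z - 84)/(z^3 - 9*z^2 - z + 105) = (z^2 - 7*z + 12)/(z^2 - 2*z - 15)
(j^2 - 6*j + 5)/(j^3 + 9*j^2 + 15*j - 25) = (j - 5)/(j^2 + 10*j + 25)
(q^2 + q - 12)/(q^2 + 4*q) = (q - 3)/q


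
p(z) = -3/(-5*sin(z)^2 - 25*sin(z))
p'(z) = -3*(10*sin(z)*cos(z) + 25*cos(z))/(-5*sin(z)^2 - 25*sin(z))^2 = -3*(2*sin(z) + 5)*cos(z)/(5*(sin(z) + 5)^2*sin(z)^2)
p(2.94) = 0.58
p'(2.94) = 2.93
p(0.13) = 0.90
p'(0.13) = -7.08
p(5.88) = -0.33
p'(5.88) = -0.71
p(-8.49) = -0.18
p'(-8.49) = 0.11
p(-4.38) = 0.11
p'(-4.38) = 0.04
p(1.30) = 0.10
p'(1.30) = -0.03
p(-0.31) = -0.42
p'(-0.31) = -1.22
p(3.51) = -0.36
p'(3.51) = 0.86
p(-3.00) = -0.88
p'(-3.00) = 5.96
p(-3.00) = -0.88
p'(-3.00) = 5.96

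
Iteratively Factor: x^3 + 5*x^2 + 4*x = (x + 4)*(x^2 + x) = x*(x + 4)*(x + 1)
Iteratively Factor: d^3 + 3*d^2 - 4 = (d + 2)*(d^2 + d - 2) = (d + 2)^2*(d - 1)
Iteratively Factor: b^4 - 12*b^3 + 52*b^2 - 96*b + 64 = (b - 2)*(b^3 - 10*b^2 + 32*b - 32) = (b - 2)^2*(b^2 - 8*b + 16) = (b - 4)*(b - 2)^2*(b - 4)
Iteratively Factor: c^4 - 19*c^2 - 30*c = (c)*(c^3 - 19*c - 30) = c*(c - 5)*(c^2 + 5*c + 6) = c*(c - 5)*(c + 3)*(c + 2)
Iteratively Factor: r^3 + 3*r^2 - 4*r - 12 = (r - 2)*(r^2 + 5*r + 6) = (r - 2)*(r + 2)*(r + 3)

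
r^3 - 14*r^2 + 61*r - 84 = (r - 7)*(r - 4)*(r - 3)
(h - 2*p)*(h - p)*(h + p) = h^3 - 2*h^2*p - h*p^2 + 2*p^3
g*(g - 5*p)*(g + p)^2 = g^4 - 3*g^3*p - 9*g^2*p^2 - 5*g*p^3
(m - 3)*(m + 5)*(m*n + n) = m^3*n + 3*m^2*n - 13*m*n - 15*n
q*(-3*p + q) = -3*p*q + q^2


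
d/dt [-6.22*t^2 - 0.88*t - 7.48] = -12.44*t - 0.88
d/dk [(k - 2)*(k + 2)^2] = (k + 2)*(3*k - 2)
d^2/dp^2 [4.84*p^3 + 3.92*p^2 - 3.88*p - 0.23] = 29.04*p + 7.84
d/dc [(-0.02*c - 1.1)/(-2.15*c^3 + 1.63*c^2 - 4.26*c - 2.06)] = (-0.086*c^3 - 7.0624*c^2 + 3.586*c - 4.6448)/(4.6225*c^6 - 7.009*c^5 + 20.9749*c^4 - 5.0296*c^3 + 11.432*c^2 + 17.5512*c + 4.2436)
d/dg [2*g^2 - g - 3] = 4*g - 1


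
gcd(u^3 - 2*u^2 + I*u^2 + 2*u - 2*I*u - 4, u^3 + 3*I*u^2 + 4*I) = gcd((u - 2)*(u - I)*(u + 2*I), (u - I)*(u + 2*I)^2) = u^2 + I*u + 2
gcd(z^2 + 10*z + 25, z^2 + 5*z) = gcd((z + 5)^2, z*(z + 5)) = z + 5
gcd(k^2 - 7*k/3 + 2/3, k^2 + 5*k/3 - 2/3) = k - 1/3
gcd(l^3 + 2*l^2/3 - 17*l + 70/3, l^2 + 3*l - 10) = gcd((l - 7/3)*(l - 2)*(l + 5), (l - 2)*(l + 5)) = l^2 + 3*l - 10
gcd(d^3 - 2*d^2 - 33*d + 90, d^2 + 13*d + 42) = d + 6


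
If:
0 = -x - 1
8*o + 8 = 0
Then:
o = -1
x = -1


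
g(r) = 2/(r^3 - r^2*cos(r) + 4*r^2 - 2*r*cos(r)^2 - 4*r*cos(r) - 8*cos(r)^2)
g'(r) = 2*(-r^2*sin(r) - 3*r^2 - 4*r*sin(r)*cos(r) - 4*r*sin(r) + 2*r*cos(r) - 8*r - 16*sin(r)*cos(r) + 2*cos(r)^2 + 4*cos(r))/(r^3 - r^2*cos(r) + 4*r^2 - 2*r*cos(r)^2 - 4*r*cos(r) - 8*cos(r)^2)^2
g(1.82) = 0.09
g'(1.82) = -0.14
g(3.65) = 0.02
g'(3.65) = -0.01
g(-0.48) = -0.62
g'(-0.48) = 2.38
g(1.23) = 0.44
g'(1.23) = -2.34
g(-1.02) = 0.65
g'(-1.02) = 2.00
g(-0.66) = -2.06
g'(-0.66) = 26.34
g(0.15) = -0.23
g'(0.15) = 0.06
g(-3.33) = 0.51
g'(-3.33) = -0.15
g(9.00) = 0.00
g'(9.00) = 0.00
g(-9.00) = -0.00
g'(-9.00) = 0.00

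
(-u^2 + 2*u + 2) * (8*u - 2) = -8*u^3 + 18*u^2 + 12*u - 4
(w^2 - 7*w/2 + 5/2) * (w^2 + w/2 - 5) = w^4 - 3*w^3 - 17*w^2/4 + 75*w/4 - 25/2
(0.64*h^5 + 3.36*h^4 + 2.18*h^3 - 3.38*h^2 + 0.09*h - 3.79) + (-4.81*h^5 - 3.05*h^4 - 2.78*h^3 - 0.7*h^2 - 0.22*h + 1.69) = -4.17*h^5 + 0.31*h^4 - 0.6*h^3 - 4.08*h^2 - 0.13*h - 2.1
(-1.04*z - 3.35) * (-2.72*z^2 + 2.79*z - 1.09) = 2.8288*z^3 + 6.2104*z^2 - 8.2129*z + 3.6515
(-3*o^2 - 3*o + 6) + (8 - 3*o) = -3*o^2 - 6*o + 14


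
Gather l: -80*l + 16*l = -64*l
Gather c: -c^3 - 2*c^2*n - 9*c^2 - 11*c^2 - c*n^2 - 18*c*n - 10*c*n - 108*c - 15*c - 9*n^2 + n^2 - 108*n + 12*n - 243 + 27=-c^3 + c^2*(-2*n - 20) + c*(-n^2 - 28*n - 123) - 8*n^2 - 96*n - 216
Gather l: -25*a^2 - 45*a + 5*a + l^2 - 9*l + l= -25*a^2 - 40*a + l^2 - 8*l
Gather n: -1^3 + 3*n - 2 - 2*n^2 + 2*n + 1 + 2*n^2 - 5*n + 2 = 0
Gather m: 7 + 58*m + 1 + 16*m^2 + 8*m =16*m^2 + 66*m + 8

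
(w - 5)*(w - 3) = w^2 - 8*w + 15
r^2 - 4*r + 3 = (r - 3)*(r - 1)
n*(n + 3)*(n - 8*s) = n^3 - 8*n^2*s + 3*n^2 - 24*n*s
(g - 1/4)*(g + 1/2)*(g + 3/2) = g^3 + 7*g^2/4 + g/4 - 3/16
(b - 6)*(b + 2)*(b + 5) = b^3 + b^2 - 32*b - 60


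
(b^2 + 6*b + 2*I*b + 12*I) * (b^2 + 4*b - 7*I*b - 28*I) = b^4 + 10*b^3 - 5*I*b^3 + 38*b^2 - 50*I*b^2 + 140*b - 120*I*b + 336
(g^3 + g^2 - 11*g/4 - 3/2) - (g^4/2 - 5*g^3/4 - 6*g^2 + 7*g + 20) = -g^4/2 + 9*g^3/4 + 7*g^2 - 39*g/4 - 43/2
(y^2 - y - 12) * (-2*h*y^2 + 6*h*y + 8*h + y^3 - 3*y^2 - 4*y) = -2*h*y^4 + 8*h*y^3 + 26*h*y^2 - 80*h*y - 96*h + y^5 - 4*y^4 - 13*y^3 + 40*y^2 + 48*y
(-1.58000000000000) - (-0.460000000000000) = -1.12000000000000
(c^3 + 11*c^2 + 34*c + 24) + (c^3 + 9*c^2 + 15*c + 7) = 2*c^3 + 20*c^2 + 49*c + 31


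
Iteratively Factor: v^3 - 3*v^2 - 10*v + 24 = (v - 4)*(v^2 + v - 6) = (v - 4)*(v - 2)*(v + 3)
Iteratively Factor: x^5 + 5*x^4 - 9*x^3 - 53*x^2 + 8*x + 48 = (x - 3)*(x^4 + 8*x^3 + 15*x^2 - 8*x - 16) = (x - 3)*(x + 4)*(x^3 + 4*x^2 - x - 4) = (x - 3)*(x + 4)^2*(x^2 - 1) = (x - 3)*(x - 1)*(x + 4)^2*(x + 1)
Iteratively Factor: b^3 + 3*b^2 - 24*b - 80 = (b + 4)*(b^2 - b - 20) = (b + 4)^2*(b - 5)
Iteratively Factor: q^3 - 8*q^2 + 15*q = (q - 5)*(q^2 - 3*q) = q*(q - 5)*(q - 3)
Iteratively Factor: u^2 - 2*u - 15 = (u - 5)*(u + 3)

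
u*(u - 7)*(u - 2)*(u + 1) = u^4 - 8*u^3 + 5*u^2 + 14*u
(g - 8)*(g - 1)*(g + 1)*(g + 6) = g^4 - 2*g^3 - 49*g^2 + 2*g + 48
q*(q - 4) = q^2 - 4*q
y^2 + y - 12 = (y - 3)*(y + 4)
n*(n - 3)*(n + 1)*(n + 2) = n^4 - 7*n^2 - 6*n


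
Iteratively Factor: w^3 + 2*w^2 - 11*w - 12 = (w + 1)*(w^2 + w - 12) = (w + 1)*(w + 4)*(w - 3)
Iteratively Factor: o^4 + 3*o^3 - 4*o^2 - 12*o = (o + 2)*(o^3 + o^2 - 6*o) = (o - 2)*(o + 2)*(o^2 + 3*o) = o*(o - 2)*(o + 2)*(o + 3)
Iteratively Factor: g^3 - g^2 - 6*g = (g + 2)*(g^2 - 3*g) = g*(g + 2)*(g - 3)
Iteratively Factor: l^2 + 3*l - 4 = (l + 4)*(l - 1)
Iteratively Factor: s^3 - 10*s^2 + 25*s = (s - 5)*(s^2 - 5*s) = (s - 5)^2*(s)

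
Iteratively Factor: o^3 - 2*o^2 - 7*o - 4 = (o - 4)*(o^2 + 2*o + 1) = (o - 4)*(o + 1)*(o + 1)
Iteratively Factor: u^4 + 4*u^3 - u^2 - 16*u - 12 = (u + 2)*(u^3 + 2*u^2 - 5*u - 6) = (u - 2)*(u + 2)*(u^2 + 4*u + 3) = (u - 2)*(u + 2)*(u + 3)*(u + 1)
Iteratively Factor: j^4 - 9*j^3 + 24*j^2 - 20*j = (j - 2)*(j^3 - 7*j^2 + 10*j) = j*(j - 2)*(j^2 - 7*j + 10) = j*(j - 5)*(j - 2)*(j - 2)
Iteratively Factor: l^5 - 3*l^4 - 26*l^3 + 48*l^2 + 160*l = (l)*(l^4 - 3*l^3 - 26*l^2 + 48*l + 160) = l*(l - 4)*(l^3 + l^2 - 22*l - 40) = l*(l - 4)*(l + 4)*(l^2 - 3*l - 10) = l*(l - 5)*(l - 4)*(l + 4)*(l + 2)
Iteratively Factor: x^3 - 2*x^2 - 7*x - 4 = (x + 1)*(x^2 - 3*x - 4) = (x - 4)*(x + 1)*(x + 1)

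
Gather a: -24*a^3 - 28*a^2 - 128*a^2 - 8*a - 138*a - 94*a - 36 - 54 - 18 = -24*a^3 - 156*a^2 - 240*a - 108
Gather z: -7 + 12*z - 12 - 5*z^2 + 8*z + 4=-5*z^2 + 20*z - 15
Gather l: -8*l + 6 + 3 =9 - 8*l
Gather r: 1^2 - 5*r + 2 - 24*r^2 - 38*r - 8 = -24*r^2 - 43*r - 5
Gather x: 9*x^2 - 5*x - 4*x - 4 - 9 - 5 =9*x^2 - 9*x - 18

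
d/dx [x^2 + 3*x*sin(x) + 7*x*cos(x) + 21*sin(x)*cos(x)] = -7*x*sin(x) + 3*x*cos(x) + 2*x + 3*sin(x) + 7*cos(x) + 21*cos(2*x)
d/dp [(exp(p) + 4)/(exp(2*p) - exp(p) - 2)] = (-(exp(p) + 4)*(2*exp(p) - 1) + exp(2*p) - exp(p) - 2)*exp(p)/(-exp(2*p) + exp(p) + 2)^2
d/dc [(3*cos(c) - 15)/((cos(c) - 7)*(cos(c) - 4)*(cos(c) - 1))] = 3*(243*cos(c) - 27*cos(2*c) + cos(3*c) - 361)*sin(c)/(2*(cos(c) - 7)^2*(cos(c) - 4)^2*(cos(c) - 1)^2)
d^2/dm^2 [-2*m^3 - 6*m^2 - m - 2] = -12*m - 12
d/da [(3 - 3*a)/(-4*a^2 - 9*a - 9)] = 6*(-2*a^2 + 4*a + 9)/(16*a^4 + 72*a^3 + 153*a^2 + 162*a + 81)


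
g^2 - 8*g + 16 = (g - 4)^2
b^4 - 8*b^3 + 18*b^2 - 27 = (b - 3)^3*(b + 1)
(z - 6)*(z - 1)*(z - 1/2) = z^3 - 15*z^2/2 + 19*z/2 - 3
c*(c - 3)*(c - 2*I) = c^3 - 3*c^2 - 2*I*c^2 + 6*I*c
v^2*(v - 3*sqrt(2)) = v^3 - 3*sqrt(2)*v^2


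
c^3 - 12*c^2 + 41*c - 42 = (c - 7)*(c - 3)*(c - 2)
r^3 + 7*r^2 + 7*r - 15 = (r - 1)*(r + 3)*(r + 5)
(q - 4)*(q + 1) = q^2 - 3*q - 4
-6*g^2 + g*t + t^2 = (-2*g + t)*(3*g + t)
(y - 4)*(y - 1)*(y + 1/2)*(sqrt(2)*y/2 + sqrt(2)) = sqrt(2)*y^4/2 - 5*sqrt(2)*y^3/4 - 15*sqrt(2)*y^2/4 + 5*sqrt(2)*y/2 + 2*sqrt(2)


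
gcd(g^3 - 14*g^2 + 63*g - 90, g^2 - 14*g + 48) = g - 6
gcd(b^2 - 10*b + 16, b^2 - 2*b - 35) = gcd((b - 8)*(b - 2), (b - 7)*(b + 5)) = 1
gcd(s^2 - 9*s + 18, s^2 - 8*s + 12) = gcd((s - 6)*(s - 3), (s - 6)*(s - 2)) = s - 6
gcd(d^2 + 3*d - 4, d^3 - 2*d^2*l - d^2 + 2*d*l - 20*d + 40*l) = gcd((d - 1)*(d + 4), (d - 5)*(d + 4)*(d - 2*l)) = d + 4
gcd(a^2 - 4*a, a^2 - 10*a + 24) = a - 4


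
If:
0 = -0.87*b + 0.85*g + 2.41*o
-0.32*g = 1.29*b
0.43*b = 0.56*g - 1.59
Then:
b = -0.59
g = 2.38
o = -1.05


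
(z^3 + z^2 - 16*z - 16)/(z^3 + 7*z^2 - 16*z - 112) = (z + 1)/(z + 7)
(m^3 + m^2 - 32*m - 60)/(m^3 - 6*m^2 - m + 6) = (m^2 + 7*m + 10)/(m^2 - 1)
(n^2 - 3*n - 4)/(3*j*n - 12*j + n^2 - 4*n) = (n + 1)/(3*j + n)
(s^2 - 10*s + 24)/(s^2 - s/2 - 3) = 2*(-s^2 + 10*s - 24)/(-2*s^2 + s + 6)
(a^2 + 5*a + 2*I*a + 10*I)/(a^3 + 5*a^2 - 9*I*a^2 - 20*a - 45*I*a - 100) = (a + 2*I)/(a^2 - 9*I*a - 20)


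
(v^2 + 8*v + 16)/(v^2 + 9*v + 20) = (v + 4)/(v + 5)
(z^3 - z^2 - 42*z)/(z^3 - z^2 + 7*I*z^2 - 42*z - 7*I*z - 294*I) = z/(z + 7*I)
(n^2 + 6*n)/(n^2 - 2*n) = (n + 6)/(n - 2)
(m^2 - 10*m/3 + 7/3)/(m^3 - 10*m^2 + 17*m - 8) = (m - 7/3)/(m^2 - 9*m + 8)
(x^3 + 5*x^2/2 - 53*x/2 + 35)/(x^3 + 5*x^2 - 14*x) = (x - 5/2)/x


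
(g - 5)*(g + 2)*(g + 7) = g^3 + 4*g^2 - 31*g - 70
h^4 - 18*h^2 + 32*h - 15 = (h - 3)*(h - 1)^2*(h + 5)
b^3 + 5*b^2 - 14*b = b*(b - 2)*(b + 7)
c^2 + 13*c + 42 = (c + 6)*(c + 7)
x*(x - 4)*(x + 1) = x^3 - 3*x^2 - 4*x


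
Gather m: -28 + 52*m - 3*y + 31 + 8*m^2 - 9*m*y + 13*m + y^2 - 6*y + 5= 8*m^2 + m*(65 - 9*y) + y^2 - 9*y + 8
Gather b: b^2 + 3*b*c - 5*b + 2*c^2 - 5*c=b^2 + b*(3*c - 5) + 2*c^2 - 5*c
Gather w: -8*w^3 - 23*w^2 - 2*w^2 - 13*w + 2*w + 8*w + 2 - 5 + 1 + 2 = -8*w^3 - 25*w^2 - 3*w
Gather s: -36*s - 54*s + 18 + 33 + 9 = 60 - 90*s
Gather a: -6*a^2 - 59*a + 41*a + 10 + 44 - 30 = -6*a^2 - 18*a + 24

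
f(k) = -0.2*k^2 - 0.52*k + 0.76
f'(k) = -0.4*k - 0.52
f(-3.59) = 0.05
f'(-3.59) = 0.92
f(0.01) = 0.75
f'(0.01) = -0.52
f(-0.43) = 0.95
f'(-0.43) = -0.35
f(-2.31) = 0.89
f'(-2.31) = 0.40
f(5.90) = -9.27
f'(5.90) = -2.88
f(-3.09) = 0.46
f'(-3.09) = 0.72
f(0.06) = 0.73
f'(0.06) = -0.54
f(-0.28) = 0.89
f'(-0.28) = -0.41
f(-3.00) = 0.52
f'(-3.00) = 0.68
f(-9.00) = -10.76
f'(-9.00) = 3.08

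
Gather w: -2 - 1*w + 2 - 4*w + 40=40 - 5*w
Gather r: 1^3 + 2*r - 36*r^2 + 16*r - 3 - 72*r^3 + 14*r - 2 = -72*r^3 - 36*r^2 + 32*r - 4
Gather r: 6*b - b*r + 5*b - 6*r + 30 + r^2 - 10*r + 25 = 11*b + r^2 + r*(-b - 16) + 55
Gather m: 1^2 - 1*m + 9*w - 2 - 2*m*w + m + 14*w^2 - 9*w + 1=-2*m*w + 14*w^2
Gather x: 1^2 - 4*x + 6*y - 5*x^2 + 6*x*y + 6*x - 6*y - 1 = -5*x^2 + x*(6*y + 2)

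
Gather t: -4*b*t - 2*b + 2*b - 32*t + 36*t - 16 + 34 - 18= t*(4 - 4*b)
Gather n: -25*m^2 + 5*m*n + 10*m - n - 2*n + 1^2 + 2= -25*m^2 + 10*m + n*(5*m - 3) + 3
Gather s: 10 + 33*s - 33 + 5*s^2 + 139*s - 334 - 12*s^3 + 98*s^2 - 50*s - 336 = -12*s^3 + 103*s^2 + 122*s - 693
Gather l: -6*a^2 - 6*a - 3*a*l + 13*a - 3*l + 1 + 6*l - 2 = -6*a^2 + 7*a + l*(3 - 3*a) - 1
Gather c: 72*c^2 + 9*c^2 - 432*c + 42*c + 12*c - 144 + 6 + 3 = 81*c^2 - 378*c - 135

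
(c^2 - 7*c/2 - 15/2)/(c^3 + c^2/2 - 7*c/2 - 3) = (c - 5)/(c^2 - c - 2)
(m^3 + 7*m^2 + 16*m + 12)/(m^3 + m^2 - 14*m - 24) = (m + 2)/(m - 4)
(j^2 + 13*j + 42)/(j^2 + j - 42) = (j + 6)/(j - 6)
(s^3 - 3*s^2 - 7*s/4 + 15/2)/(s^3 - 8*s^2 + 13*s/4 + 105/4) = (s - 2)/(s - 7)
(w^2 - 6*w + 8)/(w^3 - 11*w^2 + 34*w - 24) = (w - 2)/(w^2 - 7*w + 6)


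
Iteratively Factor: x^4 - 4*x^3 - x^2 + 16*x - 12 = (x - 2)*(x^3 - 2*x^2 - 5*x + 6) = (x - 2)*(x + 2)*(x^2 - 4*x + 3) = (x - 2)*(x - 1)*(x + 2)*(x - 3)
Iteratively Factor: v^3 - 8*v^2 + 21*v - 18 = (v - 2)*(v^2 - 6*v + 9) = (v - 3)*(v - 2)*(v - 3)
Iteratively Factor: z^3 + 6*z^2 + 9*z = (z + 3)*(z^2 + 3*z) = (z + 3)^2*(z)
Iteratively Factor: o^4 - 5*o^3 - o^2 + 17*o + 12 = (o - 3)*(o^3 - 2*o^2 - 7*o - 4) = (o - 4)*(o - 3)*(o^2 + 2*o + 1) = (o - 4)*(o - 3)*(o + 1)*(o + 1)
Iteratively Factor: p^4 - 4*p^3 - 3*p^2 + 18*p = (p - 3)*(p^3 - p^2 - 6*p) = p*(p - 3)*(p^2 - p - 6) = p*(p - 3)*(p + 2)*(p - 3)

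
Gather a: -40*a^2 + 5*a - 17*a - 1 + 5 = -40*a^2 - 12*a + 4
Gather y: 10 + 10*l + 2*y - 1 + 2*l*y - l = 9*l + y*(2*l + 2) + 9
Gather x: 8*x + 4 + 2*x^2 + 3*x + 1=2*x^2 + 11*x + 5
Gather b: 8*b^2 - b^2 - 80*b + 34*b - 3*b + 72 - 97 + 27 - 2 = 7*b^2 - 49*b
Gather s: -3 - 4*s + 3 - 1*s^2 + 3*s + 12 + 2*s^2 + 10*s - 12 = s^2 + 9*s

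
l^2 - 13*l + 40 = (l - 8)*(l - 5)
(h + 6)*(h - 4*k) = h^2 - 4*h*k + 6*h - 24*k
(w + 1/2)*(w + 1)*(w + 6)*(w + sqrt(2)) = w^4 + sqrt(2)*w^3 + 15*w^3/2 + 19*w^2/2 + 15*sqrt(2)*w^2/2 + 3*w + 19*sqrt(2)*w/2 + 3*sqrt(2)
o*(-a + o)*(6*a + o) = -6*a^2*o + 5*a*o^2 + o^3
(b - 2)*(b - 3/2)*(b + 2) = b^3 - 3*b^2/2 - 4*b + 6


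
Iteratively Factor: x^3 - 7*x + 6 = (x - 2)*(x^2 + 2*x - 3) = (x - 2)*(x + 3)*(x - 1)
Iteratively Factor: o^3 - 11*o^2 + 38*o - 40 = (o - 2)*(o^2 - 9*o + 20) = (o - 4)*(o - 2)*(o - 5)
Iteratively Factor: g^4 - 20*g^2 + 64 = (g - 4)*(g^3 + 4*g^2 - 4*g - 16) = (g - 4)*(g + 2)*(g^2 + 2*g - 8) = (g - 4)*(g - 2)*(g + 2)*(g + 4)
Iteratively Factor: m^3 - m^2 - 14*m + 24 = (m - 2)*(m^2 + m - 12) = (m - 3)*(m - 2)*(m + 4)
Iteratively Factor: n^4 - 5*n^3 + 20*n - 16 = (n - 4)*(n^3 - n^2 - 4*n + 4) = (n - 4)*(n + 2)*(n^2 - 3*n + 2) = (n - 4)*(n - 1)*(n + 2)*(n - 2)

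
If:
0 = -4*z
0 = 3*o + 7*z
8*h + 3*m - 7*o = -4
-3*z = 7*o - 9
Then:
No Solution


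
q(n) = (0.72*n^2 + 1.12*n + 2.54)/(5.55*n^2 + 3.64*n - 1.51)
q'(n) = (-11.1*n - 3.64)*(0.72*n^2 + 1.12*n + 2.54)/(5.55*n^2 + 3.64*n - 1.51)^2 + (1.44*n + 1.12)/(5.55*n^2 + 3.64*n - 1.51) = (-3.5952*n^2 - 30.3684*n - 10.9368)/(30.8025*n^4 + 40.404*n^3 - 3.5114*n^2 - 10.9928*n + 2.2801)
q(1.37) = 0.39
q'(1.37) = -0.31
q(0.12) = -2.70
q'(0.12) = -14.83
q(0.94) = 0.62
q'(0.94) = -0.92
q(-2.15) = 0.21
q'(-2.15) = 0.14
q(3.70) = 0.19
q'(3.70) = -0.02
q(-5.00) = 0.13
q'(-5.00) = 0.00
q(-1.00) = 5.35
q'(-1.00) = 98.98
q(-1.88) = 0.26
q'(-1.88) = 0.26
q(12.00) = 0.14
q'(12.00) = -0.00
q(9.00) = 0.15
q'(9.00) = -0.00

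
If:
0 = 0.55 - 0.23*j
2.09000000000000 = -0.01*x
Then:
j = 2.39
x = -209.00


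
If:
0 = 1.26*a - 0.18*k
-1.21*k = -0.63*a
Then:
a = 0.00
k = 0.00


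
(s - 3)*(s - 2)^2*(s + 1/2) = s^4 - 13*s^3/2 + 25*s^2/2 - 4*s - 6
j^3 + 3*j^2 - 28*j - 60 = (j - 5)*(j + 2)*(j + 6)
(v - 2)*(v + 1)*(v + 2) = v^3 + v^2 - 4*v - 4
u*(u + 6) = u^2 + 6*u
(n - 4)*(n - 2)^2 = n^3 - 8*n^2 + 20*n - 16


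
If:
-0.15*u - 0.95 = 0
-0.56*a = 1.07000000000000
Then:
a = -1.91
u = -6.33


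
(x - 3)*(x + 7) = x^2 + 4*x - 21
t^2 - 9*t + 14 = (t - 7)*(t - 2)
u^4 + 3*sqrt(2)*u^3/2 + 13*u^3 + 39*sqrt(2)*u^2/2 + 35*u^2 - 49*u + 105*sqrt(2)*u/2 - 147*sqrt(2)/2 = (u - 1)*(u + 7)^2*(u + 3*sqrt(2)/2)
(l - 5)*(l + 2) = l^2 - 3*l - 10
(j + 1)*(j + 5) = j^2 + 6*j + 5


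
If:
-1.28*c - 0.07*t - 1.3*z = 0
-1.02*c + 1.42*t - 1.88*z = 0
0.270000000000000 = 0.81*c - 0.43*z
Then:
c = 0.22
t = -0.12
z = -0.21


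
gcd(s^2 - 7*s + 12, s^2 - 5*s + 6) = s - 3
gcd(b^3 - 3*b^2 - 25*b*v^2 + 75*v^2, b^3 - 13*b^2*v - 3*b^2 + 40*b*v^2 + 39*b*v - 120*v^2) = -b^2 + 5*b*v + 3*b - 15*v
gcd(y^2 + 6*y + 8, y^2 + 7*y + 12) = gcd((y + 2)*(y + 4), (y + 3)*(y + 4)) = y + 4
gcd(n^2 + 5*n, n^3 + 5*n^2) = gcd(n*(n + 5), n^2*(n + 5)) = n^2 + 5*n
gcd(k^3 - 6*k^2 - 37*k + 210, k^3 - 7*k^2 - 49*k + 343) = k - 7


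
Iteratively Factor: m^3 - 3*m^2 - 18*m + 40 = (m - 2)*(m^2 - m - 20) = (m - 5)*(m - 2)*(m + 4)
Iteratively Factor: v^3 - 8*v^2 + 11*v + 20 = (v + 1)*(v^2 - 9*v + 20) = (v - 5)*(v + 1)*(v - 4)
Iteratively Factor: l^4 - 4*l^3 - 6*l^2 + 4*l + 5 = (l - 1)*(l^3 - 3*l^2 - 9*l - 5) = (l - 1)*(l + 1)*(l^2 - 4*l - 5) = (l - 1)*(l + 1)^2*(l - 5)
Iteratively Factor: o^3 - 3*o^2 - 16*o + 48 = (o + 4)*(o^2 - 7*o + 12) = (o - 4)*(o + 4)*(o - 3)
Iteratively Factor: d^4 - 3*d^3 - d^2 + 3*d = (d - 3)*(d^3 - d) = (d - 3)*(d + 1)*(d^2 - d) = d*(d - 3)*(d + 1)*(d - 1)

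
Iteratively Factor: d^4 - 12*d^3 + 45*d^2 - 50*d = (d)*(d^3 - 12*d^2 + 45*d - 50) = d*(d - 2)*(d^2 - 10*d + 25) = d*(d - 5)*(d - 2)*(d - 5)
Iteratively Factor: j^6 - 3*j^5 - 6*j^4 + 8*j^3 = (j)*(j^5 - 3*j^4 - 6*j^3 + 8*j^2) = j*(j - 4)*(j^4 + j^3 - 2*j^2) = j^2*(j - 4)*(j^3 + j^2 - 2*j) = j^2*(j - 4)*(j - 1)*(j^2 + 2*j) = j^2*(j - 4)*(j - 1)*(j + 2)*(j)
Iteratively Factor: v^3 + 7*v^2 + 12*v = (v + 4)*(v^2 + 3*v) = (v + 3)*(v + 4)*(v)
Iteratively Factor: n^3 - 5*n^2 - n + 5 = (n + 1)*(n^2 - 6*n + 5) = (n - 1)*(n + 1)*(n - 5)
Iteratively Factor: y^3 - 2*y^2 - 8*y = (y + 2)*(y^2 - 4*y) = y*(y + 2)*(y - 4)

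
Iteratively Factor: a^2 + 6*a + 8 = (a + 4)*(a + 2)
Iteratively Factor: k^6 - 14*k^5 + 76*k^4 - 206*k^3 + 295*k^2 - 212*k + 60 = (k - 1)*(k^5 - 13*k^4 + 63*k^3 - 143*k^2 + 152*k - 60) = (k - 2)*(k - 1)*(k^4 - 11*k^3 + 41*k^2 - 61*k + 30) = (k - 3)*(k - 2)*(k - 1)*(k^3 - 8*k^2 + 17*k - 10) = (k - 3)*(k - 2)^2*(k - 1)*(k^2 - 6*k + 5) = (k - 3)*(k - 2)^2*(k - 1)^2*(k - 5)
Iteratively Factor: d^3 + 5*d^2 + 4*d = (d + 4)*(d^2 + d) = d*(d + 4)*(d + 1)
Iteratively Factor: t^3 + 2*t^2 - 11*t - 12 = (t + 1)*(t^2 + t - 12) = (t - 3)*(t + 1)*(t + 4)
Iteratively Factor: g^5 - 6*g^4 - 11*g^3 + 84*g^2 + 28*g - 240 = (g + 2)*(g^4 - 8*g^3 + 5*g^2 + 74*g - 120) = (g - 4)*(g + 2)*(g^3 - 4*g^2 - 11*g + 30) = (g - 4)*(g - 2)*(g + 2)*(g^2 - 2*g - 15) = (g - 5)*(g - 4)*(g - 2)*(g + 2)*(g + 3)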